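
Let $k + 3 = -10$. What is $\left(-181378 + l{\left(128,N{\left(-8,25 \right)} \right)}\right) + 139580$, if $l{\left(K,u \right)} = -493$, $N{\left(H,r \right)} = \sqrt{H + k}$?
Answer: $-42291$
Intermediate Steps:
$k = -13$ ($k = -3 - 10 = -13$)
$N{\left(H,r \right)} = \sqrt{-13 + H}$ ($N{\left(H,r \right)} = \sqrt{H - 13} = \sqrt{-13 + H}$)
$\left(-181378 + l{\left(128,N{\left(-8,25 \right)} \right)}\right) + 139580 = \left(-181378 - 493\right) + 139580 = -181871 + 139580 = -42291$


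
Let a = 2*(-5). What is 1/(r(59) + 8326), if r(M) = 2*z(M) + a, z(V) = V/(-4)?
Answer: 2/16573 ≈ 0.00012068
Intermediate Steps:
z(V) = -V/4 (z(V) = V*(-¼) = -V/4)
a = -10
r(M) = -10 - M/2 (r(M) = 2*(-M/4) - 10 = -M/2 - 10 = -10 - M/2)
1/(r(59) + 8326) = 1/((-10 - ½*59) + 8326) = 1/((-10 - 59/2) + 8326) = 1/(-79/2 + 8326) = 1/(16573/2) = 2/16573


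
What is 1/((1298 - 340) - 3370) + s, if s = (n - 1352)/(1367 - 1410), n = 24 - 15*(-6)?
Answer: 2986013/103716 ≈ 28.790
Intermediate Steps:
n = 114 (n = 24 + 90 = 114)
s = 1238/43 (s = (114 - 1352)/(1367 - 1410) = -1238/(-43) = -1238*(-1/43) = 1238/43 ≈ 28.791)
1/((1298 - 340) - 3370) + s = 1/((1298 - 340) - 3370) + 1238/43 = 1/(958 - 3370) + 1238/43 = 1/(-2412) + 1238/43 = -1/2412 + 1238/43 = 2986013/103716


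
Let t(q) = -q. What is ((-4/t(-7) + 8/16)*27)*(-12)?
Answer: 162/7 ≈ 23.143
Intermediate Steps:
((-4/t(-7) + 8/16)*27)*(-12) = ((-4/((-1*(-7))) + 8/16)*27)*(-12) = ((-4/7 + 8*(1/16))*27)*(-12) = ((-4*⅐ + ½)*27)*(-12) = ((-4/7 + ½)*27)*(-12) = -1/14*27*(-12) = -27/14*(-12) = 162/7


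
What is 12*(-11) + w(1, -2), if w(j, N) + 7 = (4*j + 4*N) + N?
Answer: -145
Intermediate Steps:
w(j, N) = -7 + 4*j + 5*N (w(j, N) = -7 + ((4*j + 4*N) + N) = -7 + ((4*N + 4*j) + N) = -7 + (4*j + 5*N) = -7 + 4*j + 5*N)
12*(-11) + w(1, -2) = 12*(-11) + (-7 + 4*1 + 5*(-2)) = -132 + (-7 + 4 - 10) = -132 - 13 = -145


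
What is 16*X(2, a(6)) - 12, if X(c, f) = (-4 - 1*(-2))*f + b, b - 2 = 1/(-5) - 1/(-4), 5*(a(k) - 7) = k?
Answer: -1208/5 ≈ -241.60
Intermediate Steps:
a(k) = 7 + k/5
b = 41/20 (b = 2 + (1/(-5) - 1/(-4)) = 2 + (1*(-⅕) - 1*(-¼)) = 2 + (-⅕ + ¼) = 2 + 1/20 = 41/20 ≈ 2.0500)
X(c, f) = 41/20 - 2*f (X(c, f) = (-4 - 1*(-2))*f + 41/20 = (-4 + 2)*f + 41/20 = -2*f + 41/20 = 41/20 - 2*f)
16*X(2, a(6)) - 12 = 16*(41/20 - 2*(7 + (⅕)*6)) - 12 = 16*(41/20 - 2*(7 + 6/5)) - 12 = 16*(41/20 - 2*41/5) - 12 = 16*(41/20 - 82/5) - 12 = 16*(-287/20) - 12 = -1148/5 - 12 = -1208/5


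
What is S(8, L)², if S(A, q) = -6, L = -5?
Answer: 36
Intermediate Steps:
S(8, L)² = (-6)² = 36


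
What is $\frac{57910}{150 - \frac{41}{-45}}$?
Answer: $\frac{2605950}{6791} \approx 383.74$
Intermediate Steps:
$\frac{57910}{150 - \frac{41}{-45}} = \frac{57910}{150 - - \frac{41}{45}} = \frac{57910}{150 + \frac{41}{45}} = \frac{57910}{\frac{6791}{45}} = 57910 \cdot \frac{45}{6791} = \frac{2605950}{6791}$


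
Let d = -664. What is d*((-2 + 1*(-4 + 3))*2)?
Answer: 3984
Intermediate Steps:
d*((-2 + 1*(-4 + 3))*2) = -664*(-2 + 1*(-4 + 3))*2 = -664*(-2 + 1*(-1))*2 = -664*(-2 - 1)*2 = -(-1992)*2 = -664*(-6) = 3984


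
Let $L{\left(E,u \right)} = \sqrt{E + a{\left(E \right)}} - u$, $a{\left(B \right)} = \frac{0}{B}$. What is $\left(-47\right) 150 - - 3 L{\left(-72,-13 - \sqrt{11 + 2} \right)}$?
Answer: $-7011 + 3 \sqrt{13} + 18 i \sqrt{2} \approx -7000.2 + 25.456 i$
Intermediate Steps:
$a{\left(B \right)} = 0$
$L{\left(E,u \right)} = \sqrt{E} - u$ ($L{\left(E,u \right)} = \sqrt{E + 0} - u = \sqrt{E} - u$)
$\left(-47\right) 150 - - 3 L{\left(-72,-13 - \sqrt{11 + 2} \right)} = \left(-47\right) 150 - - 3 \left(\sqrt{-72} - \left(-13 - \sqrt{11 + 2}\right)\right) = -7050 - - 3 \left(6 i \sqrt{2} - \left(-13 - \sqrt{13}\right)\right) = -7050 - - 3 \left(6 i \sqrt{2} + \left(13 + \sqrt{13}\right)\right) = -7050 - - 3 \left(13 + \sqrt{13} + 6 i \sqrt{2}\right) = -7050 - \left(-39 - 3 \sqrt{13} - 18 i \sqrt{2}\right) = -7050 + \left(39 + 3 \sqrt{13} + 18 i \sqrt{2}\right) = -7011 + 3 \sqrt{13} + 18 i \sqrt{2}$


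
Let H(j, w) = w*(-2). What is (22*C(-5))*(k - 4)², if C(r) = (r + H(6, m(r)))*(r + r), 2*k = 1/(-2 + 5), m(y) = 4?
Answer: 378235/9 ≈ 42026.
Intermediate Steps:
H(j, w) = -2*w
k = ⅙ (k = 1/(2*(-2 + 5)) = (½)/3 = (½)*(⅓) = ⅙ ≈ 0.16667)
C(r) = 2*r*(-8 + r) (C(r) = (r - 2*4)*(r + r) = (r - 8)*(2*r) = (-8 + r)*(2*r) = 2*r*(-8 + r))
(22*C(-5))*(k - 4)² = (22*(2*(-5)*(-8 - 5)))*(⅙ - 4)² = (22*(2*(-5)*(-13)))*(-23/6)² = (22*130)*(529/36) = 2860*(529/36) = 378235/9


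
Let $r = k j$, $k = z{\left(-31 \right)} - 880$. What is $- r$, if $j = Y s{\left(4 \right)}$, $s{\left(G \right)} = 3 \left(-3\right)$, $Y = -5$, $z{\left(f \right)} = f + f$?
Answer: $42390$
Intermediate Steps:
$z{\left(f \right)} = 2 f$
$s{\left(G \right)} = -9$
$j = 45$ ($j = \left(-5\right) \left(-9\right) = 45$)
$k = -942$ ($k = 2 \left(-31\right) - 880 = -62 - 880 = -942$)
$r = -42390$ ($r = \left(-942\right) 45 = -42390$)
$- r = \left(-1\right) \left(-42390\right) = 42390$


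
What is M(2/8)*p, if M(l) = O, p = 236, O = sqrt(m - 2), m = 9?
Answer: 236*sqrt(7) ≈ 624.40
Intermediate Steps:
O = sqrt(7) (O = sqrt(9 - 2) = sqrt(7) ≈ 2.6458)
M(l) = sqrt(7)
M(2/8)*p = sqrt(7)*236 = 236*sqrt(7)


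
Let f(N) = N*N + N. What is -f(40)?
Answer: -1640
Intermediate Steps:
f(N) = N + N² (f(N) = N² + N = N + N²)
-f(40) = -40*(1 + 40) = -40*41 = -1*1640 = -1640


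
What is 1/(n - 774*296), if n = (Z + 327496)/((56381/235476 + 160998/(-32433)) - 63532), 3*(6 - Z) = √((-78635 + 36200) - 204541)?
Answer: -83250073531119526225451864367055/19073353961336750924793619465681326152 - 11437927943201788459927*I*√3859/14305015471002563193595214599260994614 ≈ -4.3647e-6 - 4.967e-14*I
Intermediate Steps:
Z = 6 - 8*I*√3859/3 (Z = 6 - √((-78635 + 36200) - 204541)/3 = 6 - √(-42435 - 204541)/3 = 6 - 8*I*√3859/3 ≈ 6.0 - 165.66*I)
n = -833732005752072/161747411699177 + 6788616096*I*√3859/161747411699177 (n = ((6 - 8*I*√3859/3) + 327496)/((56381/235476 + 160998/(-32433)) - 63532) = (327502 - 8*I*√3859/3)/((56381*(1/235476) + 160998*(-1/32433)) - 63532) = (327502 - 8*I*√3859/3)/((56381/235476 - 53666/10811) - 63532) = (327502 - 8*I*√3859/3)/(-12027520025/2545731036 - 63532) = (327502 - 8*I*√3859/3)/(-161747411699177/2545731036) = (327502 - 8*I*√3859/3)*(-2545731036/161747411699177) = -833732005752072/161747411699177 + 6788616096*I*√3859/161747411699177 ≈ -5.1545 + 0.0026072*I)
1/(n - 774*296) = 1/((-833732005752072/161747411699177 + 6788616096*I*√3859/161747411699177) - 774*296) = 1/((-833732005752072/161747411699177 + 6788616096*I*√3859/161747411699177) - 229104) = 1/(-37057812741933999480/161747411699177 + 6788616096*I*√3859/161747411699177)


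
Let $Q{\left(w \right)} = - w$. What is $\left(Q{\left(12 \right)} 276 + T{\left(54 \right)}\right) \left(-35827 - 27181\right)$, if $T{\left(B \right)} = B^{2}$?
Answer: $24951168$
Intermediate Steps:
$\left(Q{\left(12 \right)} 276 + T{\left(54 \right)}\right) \left(-35827 - 27181\right) = \left(\left(-1\right) 12 \cdot 276 + 54^{2}\right) \left(-35827 - 27181\right) = \left(\left(-12\right) 276 + 2916\right) \left(-63008\right) = \left(-3312 + 2916\right) \left(-63008\right) = \left(-396\right) \left(-63008\right) = 24951168$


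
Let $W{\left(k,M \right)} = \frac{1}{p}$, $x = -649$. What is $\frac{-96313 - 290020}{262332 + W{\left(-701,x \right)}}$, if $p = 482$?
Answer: $- \frac{186212506}{126444025} \approx -1.4727$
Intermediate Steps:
$W{\left(k,M \right)} = \frac{1}{482}$
$\frac{-96313 - 290020}{262332 + W{\left(-701,x \right)}} = \frac{-96313 - 290020}{262332 + \frac{1}{482}} = - \frac{386333}{\frac{126444025}{482}} = \left(-386333\right) \frac{482}{126444025} = - \frac{186212506}{126444025}$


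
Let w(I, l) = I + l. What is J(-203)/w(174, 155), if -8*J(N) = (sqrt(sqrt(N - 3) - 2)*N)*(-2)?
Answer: -29*sqrt(-2 + I*sqrt(206))/188 ≈ -0.38551 - 0.44295*I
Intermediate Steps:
J(N) = N*sqrt(-2 + sqrt(-3 + N))/4 (J(N) = -sqrt(sqrt(N - 3) - 2)*N*(-2)/8 = -sqrt(sqrt(-3 + N) - 2)*N*(-2)/8 = -sqrt(-2 + sqrt(-3 + N))*N*(-2)/8 = -N*sqrt(-2 + sqrt(-3 + N))*(-2)/8 = -(-1)*N*sqrt(-2 + sqrt(-3 + N))/4 = N*sqrt(-2 + sqrt(-3 + N))/4)
J(-203)/w(174, 155) = ((1/4)*(-203)*sqrt(-2 + sqrt(-3 - 203)))/(174 + 155) = ((1/4)*(-203)*sqrt(-2 + sqrt(-206)))/329 = ((1/4)*(-203)*sqrt(-2 + I*sqrt(206)))*(1/329) = -203*sqrt(-2 + I*sqrt(206))/4*(1/329) = -29*sqrt(-2 + I*sqrt(206))/188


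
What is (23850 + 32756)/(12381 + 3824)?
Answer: 56606/16205 ≈ 3.4931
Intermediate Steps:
(23850 + 32756)/(12381 + 3824) = 56606/16205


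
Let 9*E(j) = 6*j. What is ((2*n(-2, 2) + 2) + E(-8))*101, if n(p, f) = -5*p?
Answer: 5050/3 ≈ 1683.3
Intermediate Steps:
E(j) = 2*j/3 (E(j) = (6*j)/9 = 2*j/3)
((2*n(-2, 2) + 2) + E(-8))*101 = ((2*(-5*(-2)) + 2) + (2/3)*(-8))*101 = ((2*10 + 2) - 16/3)*101 = ((20 + 2) - 16/3)*101 = (22 - 16/3)*101 = (50/3)*101 = 5050/3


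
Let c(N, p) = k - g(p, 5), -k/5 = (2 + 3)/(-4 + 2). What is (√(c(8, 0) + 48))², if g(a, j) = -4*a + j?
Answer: 111/2 ≈ 55.500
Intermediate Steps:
g(a, j) = j - 4*a
k = 25/2 (k = -5*(2 + 3)/(-4 + 2) = -25/(-2) = -25*(-1)/2 = -5*(-5/2) = 25/2 ≈ 12.500)
c(N, p) = 15/2 + 4*p (c(N, p) = 25/2 - (5 - 4*p) = 25/2 + (-5 + 4*p) = 15/2 + 4*p)
(√(c(8, 0) + 48))² = (√((15/2 + 4*0) + 48))² = (√((15/2 + 0) + 48))² = (√(15/2 + 48))² = (√(111/2))² = (√222/2)² = 111/2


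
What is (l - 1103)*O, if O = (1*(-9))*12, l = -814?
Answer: 207036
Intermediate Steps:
O = -108 (O = -9*12 = -108)
(l - 1103)*O = (-814 - 1103)*(-108) = -1917*(-108) = 207036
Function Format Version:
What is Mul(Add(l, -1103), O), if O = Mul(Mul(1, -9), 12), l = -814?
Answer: 207036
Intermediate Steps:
O = -108 (O = Mul(-9, 12) = -108)
Mul(Add(l, -1103), O) = Mul(Add(-814, -1103), -108) = Mul(-1917, -108) = 207036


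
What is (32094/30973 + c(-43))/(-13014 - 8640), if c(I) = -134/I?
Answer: -2765212/14419820853 ≈ -0.00019176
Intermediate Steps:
(32094/30973 + c(-43))/(-13014 - 8640) = (32094/30973 - 134/(-43))/(-13014 - 8640) = (32094*(1/30973) - 134*(-1/43))/(-21654) = (32094/30973 + 134/43)*(-1/21654) = (5530424/1331839)*(-1/21654) = -2765212/14419820853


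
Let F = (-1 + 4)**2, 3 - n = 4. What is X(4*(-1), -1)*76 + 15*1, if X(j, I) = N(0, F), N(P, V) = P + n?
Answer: -61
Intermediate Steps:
n = -1 (n = 3 - 1*4 = 3 - 4 = -1)
F = 9 (F = 3**2 = 9)
N(P, V) = -1 + P (N(P, V) = P - 1 = -1 + P)
X(j, I) = -1 (X(j, I) = -1 + 0 = -1)
X(4*(-1), -1)*76 + 15*1 = -1*76 + 15*1 = -76 + 15 = -61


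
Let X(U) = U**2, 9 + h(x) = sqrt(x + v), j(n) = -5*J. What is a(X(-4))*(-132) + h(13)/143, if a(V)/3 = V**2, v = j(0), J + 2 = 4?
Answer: -14496777/143 + sqrt(3)/143 ≈ -1.0138e+5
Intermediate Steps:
J = 2 (J = -2 + 4 = 2)
j(n) = -10 (j(n) = -5*2 = -10)
v = -10
h(x) = -9 + sqrt(-10 + x) (h(x) = -9 + sqrt(x - 10) = -9 + sqrt(-10 + x))
a(V) = 3*V**2
a(X(-4))*(-132) + h(13)/143 = (3*((-4)**2)**2)*(-132) + (-9 + sqrt(-10 + 13))/143 = (3*16**2)*(-132) + (-9 + sqrt(3))*(1/143) = (3*256)*(-132) + (-9/143 + sqrt(3)/143) = 768*(-132) + (-9/143 + sqrt(3)/143) = -101376 + (-9/143 + sqrt(3)/143) = -14496777/143 + sqrt(3)/143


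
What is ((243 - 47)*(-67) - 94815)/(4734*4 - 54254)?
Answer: 107947/35318 ≈ 3.0564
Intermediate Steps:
((243 - 47)*(-67) - 94815)/(4734*4 - 54254) = (196*(-67) - 94815)/(18936 - 54254) = (-13132 - 94815)/(-35318) = -107947*(-1/35318) = 107947/35318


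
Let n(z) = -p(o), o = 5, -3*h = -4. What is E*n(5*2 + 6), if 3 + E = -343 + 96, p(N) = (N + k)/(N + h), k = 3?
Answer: 6000/19 ≈ 315.79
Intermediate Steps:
h = 4/3 (h = -1/3*(-4) = 4/3 ≈ 1.3333)
p(N) = (3 + N)/(4/3 + N) (p(N) = (N + 3)/(N + 4/3) = (3 + N)/(4/3 + N))
E = -250 (E = -3 + (-343 + 96) = -3 - 247 = -250)
n(z) = -24/19 (n(z) = -3*(3 + 5)/(4 + 3*5) = -3*8/(4 + 15) = -3*8/19 = -1*24/19 = -24/19)
E*n(5*2 + 6) = -250*(-24/19) = 6000/19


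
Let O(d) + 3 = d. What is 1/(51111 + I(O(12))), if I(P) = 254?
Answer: 1/51365 ≈ 1.9469e-5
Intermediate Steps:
O(d) = -3 + d
1/(51111 + I(O(12))) = 1/(51111 + 254) = 1/51365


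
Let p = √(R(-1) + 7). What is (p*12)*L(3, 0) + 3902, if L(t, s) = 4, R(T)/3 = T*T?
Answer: 3902 + 48*√10 ≈ 4053.8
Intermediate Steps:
R(T) = 3*T² (R(T) = 3*(T*T) = 3*T²)
p = √10 (p = √(3*(-1)² + 7) = √(3*1 + 7) = √(3 + 7) = √10 ≈ 3.1623)
(p*12)*L(3, 0) + 3902 = (√10*12)*4 + 3902 = (12*√10)*4 + 3902 = 48*√10 + 3902 = 3902 + 48*√10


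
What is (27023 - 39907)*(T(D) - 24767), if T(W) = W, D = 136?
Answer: 317345804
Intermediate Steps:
(27023 - 39907)*(T(D) - 24767) = (27023 - 39907)*(136 - 24767) = -12884*(-24631) = 317345804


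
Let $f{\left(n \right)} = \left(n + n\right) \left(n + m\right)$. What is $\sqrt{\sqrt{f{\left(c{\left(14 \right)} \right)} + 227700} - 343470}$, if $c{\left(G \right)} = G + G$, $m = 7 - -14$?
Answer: $\sqrt{-343470 + 2 \sqrt{57611}} \approx 585.65 i$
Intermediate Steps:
$m = 21$ ($m = 7 + 14 = 21$)
$c{\left(G \right)} = 2 G$
$f{\left(n \right)} = 2 n \left(21 + n\right)$ ($f{\left(n \right)} = \left(n + n\right) \left(n + 21\right) = 2 n \left(21 + n\right)$)
$\sqrt{\sqrt{f{\left(c{\left(14 \right)} \right)} + 227700} - 343470} = \sqrt{\sqrt{2 \cdot 2 \cdot 14 \left(21 + 2 \cdot 14\right) + 227700} - 343470} = \sqrt{\sqrt{2 \cdot 28 \left(21 + 28\right) + 227700} - 343470} = \sqrt{\sqrt{2 \cdot 28 \cdot 49 + 227700} - 343470} = \sqrt{\sqrt{2744 + 227700} - 343470} = \sqrt{\sqrt{230444} - 343470} = \sqrt{2 \sqrt{57611} - 343470} = \sqrt{-343470 + 2 \sqrt{57611}}$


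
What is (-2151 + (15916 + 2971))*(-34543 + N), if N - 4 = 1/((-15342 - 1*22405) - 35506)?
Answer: -42343508718848/73253 ≈ -5.7804e+8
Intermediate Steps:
N = 293011/73253 (N = 4 + 1/((-15342 - 1*22405) - 35506) = 4 + 1/((-15342 - 22405) - 35506) = 4 + 1/(-37747 - 35506) = 4 + 1/(-73253) = 4 - 1/73253 = 293011/73253 ≈ 4.0000)
(-2151 + (15916 + 2971))*(-34543 + N) = (-2151 + (15916 + 2971))*(-34543 + 293011/73253) = (-2151 + 18887)*(-2530085368/73253) = 16736*(-2530085368/73253) = -42343508718848/73253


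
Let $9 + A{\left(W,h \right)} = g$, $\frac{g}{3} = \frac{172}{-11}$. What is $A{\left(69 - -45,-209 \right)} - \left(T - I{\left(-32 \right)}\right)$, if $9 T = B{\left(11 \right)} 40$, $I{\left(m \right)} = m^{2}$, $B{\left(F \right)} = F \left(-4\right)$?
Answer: $\frac{115201}{99} \approx 1163.6$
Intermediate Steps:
$g = - \frac{516}{11}$ ($g = 3 \frac{172}{-11} = 3 \cdot 172 \left(- \frac{1}{11}\right) = 3 \left(- \frac{172}{11}\right) = - \frac{516}{11} \approx -46.909$)
$B{\left(F \right)} = - 4 F$
$A{\left(W,h \right)} = - \frac{615}{11}$ ($A{\left(W,h \right)} = -9 - \frac{516}{11} = - \frac{615}{11}$)
$T = - \frac{1760}{9}$ ($T = \frac{\left(-4\right) 11 \cdot 40}{9} = \frac{\left(-44\right) 40}{9} = \frac{1}{9} \left(-1760\right) = - \frac{1760}{9} \approx -195.56$)
$A{\left(69 - -45,-209 \right)} - \left(T - I{\left(-32 \right)}\right) = - \frac{615}{11} - \left(- \frac{1760}{9} - \left(-32\right)^{2}\right) = - \frac{615}{11} + \left(1024 + \frac{1760}{9}\right) = - \frac{615}{11} + \frac{10976}{9} = \frac{115201}{99}$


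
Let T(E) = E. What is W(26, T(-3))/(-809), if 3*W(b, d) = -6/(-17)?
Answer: -2/13753 ≈ -0.00014542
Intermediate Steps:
W(b, d) = 2/17 (W(b, d) = (-6/(-17))/3 = (-6*(-1/17))/3 = (⅓)*(6/17) = 2/17)
W(26, T(-3))/(-809) = (2/17)/(-809) = (2/17)*(-1/809) = -2/13753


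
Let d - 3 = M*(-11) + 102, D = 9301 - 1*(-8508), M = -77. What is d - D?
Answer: -16857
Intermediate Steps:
D = 17809 (D = 9301 + 8508 = 17809)
d = 952 (d = 3 + (-77*(-11) + 102) = 3 + (847 + 102) = 3 + 949 = 952)
d - D = 952 - 1*17809 = 952 - 17809 = -16857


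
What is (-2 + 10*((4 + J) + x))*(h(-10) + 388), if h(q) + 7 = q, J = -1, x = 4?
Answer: 25228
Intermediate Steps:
h(q) = -7 + q
(-2 + 10*((4 + J) + x))*(h(-10) + 388) = (-2 + 10*((4 - 1) + 4))*((-7 - 10) + 388) = (-2 + 10*(3 + 4))*(-17 + 388) = (-2 + 10*7)*371 = (-2 + 70)*371 = 68*371 = 25228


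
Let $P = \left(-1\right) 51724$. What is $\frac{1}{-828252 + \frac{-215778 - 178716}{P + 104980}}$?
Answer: $- \frac{8876}{7351630501} \approx -1.2074 \cdot 10^{-6}$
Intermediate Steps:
$P = -51724$
$\frac{1}{-828252 + \frac{-215778 - 178716}{P + 104980}} = \frac{1}{-828252 + \frac{-215778 - 178716}{-51724 + 104980}} = \frac{1}{-828252 + \frac{-215778 - 178716}{53256}} = \frac{1}{-828252 - \frac{65749}{8876}} = \frac{1}{- \frac{7351630501}{8876}} = - \frac{8876}{7351630501}$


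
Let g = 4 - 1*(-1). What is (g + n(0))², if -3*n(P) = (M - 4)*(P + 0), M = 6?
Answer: 25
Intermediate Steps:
g = 5 (g = 4 + 1 = 5)
n(P) = -2*P/3 (n(P) = -(6 - 4)*(P + 0)/3 = -2*P/3)
(g + n(0))² = (5 - ⅔*0)² = (5 + 0)² = 5² = 25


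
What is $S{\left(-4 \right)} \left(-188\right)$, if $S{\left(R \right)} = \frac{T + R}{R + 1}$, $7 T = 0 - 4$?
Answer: $- \frac{6016}{21} \approx -286.48$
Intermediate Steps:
$T = - \frac{4}{7}$ ($T = \frac{0 - 4}{7} = \frac{1}{7} \left(-4\right) = - \frac{4}{7} \approx -0.57143$)
$S{\left(R \right)} = \frac{- \frac{4}{7} + R}{1 + R}$ ($S{\left(R \right)} = \frac{- \frac{4}{7} + R}{R + 1} = \frac{- \frac{4}{7} + R}{1 + R}$)
$S{\left(-4 \right)} \left(-188\right) = \frac{- \frac{4}{7} - 4}{1 - 4} \left(-188\right) = \frac{1}{-3} \left(- \frac{32}{7}\right) \left(-188\right) = \left(- \frac{1}{3}\right) \left(- \frac{32}{7}\right) \left(-188\right) = \frac{32}{21} \left(-188\right) = - \frac{6016}{21}$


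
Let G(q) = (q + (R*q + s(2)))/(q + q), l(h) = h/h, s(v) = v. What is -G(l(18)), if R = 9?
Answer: -6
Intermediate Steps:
l(h) = 1
G(q) = (2 + 10*q)/(2*q) (G(q) = (q + (9*q + 2))/(q + q) = (q + (2 + 9*q))/((2*q)) = (2 + 10*q)*(1/(2*q)) = (2 + 10*q)/(2*q))
-G(l(18)) = -(5 + 1/1) = -(5 + 1) = -1*6 = -6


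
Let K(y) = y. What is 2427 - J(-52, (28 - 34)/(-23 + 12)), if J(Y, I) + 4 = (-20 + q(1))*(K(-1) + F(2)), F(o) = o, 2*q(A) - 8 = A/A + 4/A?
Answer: 4889/2 ≈ 2444.5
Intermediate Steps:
q(A) = 9/2 + 2/A (q(A) = 4 + (A/A + 4/A)/2 = 4 + (1 + 4/A)/2 = 4 + (1/2 + 2/A) = 9/2 + 2/A)
J(Y, I) = -35/2 (J(Y, I) = -4 + (-20 + (9/2 + 2/1))*(-1 + 2) = -4 + (-20 + (9/2 + 2*1))*1 = -4 + (-20 + (9/2 + 2))*1 = -4 + (-20 + 13/2)*1 = -4 - 27/2*1 = -4 - 27/2 = -35/2)
2427 - J(-52, (28 - 34)/(-23 + 12)) = 2427 - 1*(-35/2) = 2427 + 35/2 = 4889/2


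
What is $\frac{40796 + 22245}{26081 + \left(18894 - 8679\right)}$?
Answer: $\frac{63041}{36296} \approx 1.7369$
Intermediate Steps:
$\frac{40796 + 22245}{26081 + \left(18894 - 8679\right)} = \frac{63041}{26081 + 10215} = \frac{63041}{36296}$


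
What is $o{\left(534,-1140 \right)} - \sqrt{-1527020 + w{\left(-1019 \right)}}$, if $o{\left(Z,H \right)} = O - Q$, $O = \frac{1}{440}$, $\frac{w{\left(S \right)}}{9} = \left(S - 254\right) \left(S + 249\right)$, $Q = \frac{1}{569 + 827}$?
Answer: $\frac{239}{153560} - \sqrt{7294870} \approx -2700.9$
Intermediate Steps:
$Q = \frac{1}{1396} \approx 0.00071633$
$w{\left(S \right)} = 9 \left(-254 + S\right) \left(249 + S\right)$ ($w{\left(S \right)} = 9 \left(S - 254\right) \left(S + 249\right) = 9 \left(-254 + S\right) \left(249 + S\right)$)
$O = \frac{1}{440} \approx 0.0022727$
$o{\left(Z,H \right)} = \frac{239}{153560}$ ($o{\left(Z,H \right)} = \frac{1}{440} - \frac{1}{1396} = \frac{239}{153560}$)
$o{\left(534,-1140 \right)} - \sqrt{-1527020 + w{\left(-1019 \right)}} = \frac{239}{153560} - \sqrt{-1527020 - \left(523359 - 9345249\right)} = \frac{239}{153560} - \sqrt{-1527020 + \left(-569214 + 45855 + 9 \cdot 1038361\right)} = \frac{239}{153560} - \sqrt{-1527020 + \left(-569214 + 45855 + 9345249\right)} = \frac{239}{153560} - \sqrt{-1527020 + 8821890} = \frac{239}{153560} - \sqrt{7294870}$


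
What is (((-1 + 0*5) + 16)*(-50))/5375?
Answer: -6/43 ≈ -0.13953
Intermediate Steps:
(((-1 + 0*5) + 16)*(-50))/5375 = (((-1 + 0) + 16)*(-50))*(1/5375) = ((-1 + 16)*(-50))*(1/5375) = (15*(-50))*(1/5375) = -750*1/5375 = -6/43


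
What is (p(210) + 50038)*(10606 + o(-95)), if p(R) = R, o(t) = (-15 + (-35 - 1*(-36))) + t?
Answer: 527453256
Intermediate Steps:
o(t) = -14 + t (o(t) = (-15 + (-35 + 36)) + t = (-15 + 1) + t = -14 + t)
(p(210) + 50038)*(10606 + o(-95)) = (210 + 50038)*(10606 + (-14 - 95)) = 50248*(10606 - 109) = 50248*10497 = 527453256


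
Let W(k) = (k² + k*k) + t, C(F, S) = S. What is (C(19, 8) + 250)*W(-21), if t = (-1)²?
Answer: 227814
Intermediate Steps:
t = 1
W(k) = 1 + 2*k² (W(k) = (k² + k*k) + 1 = (k² + k²) + 1 = 2*k² + 1 = 1 + 2*k²)
(C(19, 8) + 250)*W(-21) = (8 + 250)*(1 + 2*(-21)²) = 258*(1 + 2*441) = 258*(1 + 882) = 258*883 = 227814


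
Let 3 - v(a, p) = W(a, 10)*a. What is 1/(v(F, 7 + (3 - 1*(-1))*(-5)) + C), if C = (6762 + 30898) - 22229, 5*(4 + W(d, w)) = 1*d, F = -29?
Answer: 5/75749 ≈ 6.6007e-5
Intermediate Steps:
W(d, w) = -4 + d/5 (W(d, w) = -4 + (1*d)/5 = -4 + d/5)
C = 15431 (C = 37660 - 22229 = 15431)
v(a, p) = 3 - a*(-4 + a/5) (v(a, p) = 3 - (-4 + a/5)*a = 3 - a*(-4 + a/5))
1/(v(F, 7 + (3 - 1*(-1))*(-5)) + C) = 1/((3 - ⅕*(-29)*(-20 - 29)) + 15431) = 1/((3 - ⅕*(-29)*(-49)) + 15431) = 1/((3 - 1421/5) + 15431) = 1/(-1406/5 + 15431) = 1/(75749/5) = 5/75749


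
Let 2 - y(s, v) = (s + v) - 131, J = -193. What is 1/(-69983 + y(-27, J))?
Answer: -1/69630 ≈ -1.4362e-5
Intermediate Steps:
y(s, v) = 133 - s - v (y(s, v) = 2 - ((s + v) - 131) = 2 - (-131 + s + v) = 2 + (131 - s - v) = 133 - s - v)
1/(-69983 + y(-27, J)) = 1/(-69983 + (133 - 1*(-27) - 1*(-193))) = 1/(-69983 + (133 + 27 + 193)) = 1/(-69983 + 353) = 1/(-69630) = -1/69630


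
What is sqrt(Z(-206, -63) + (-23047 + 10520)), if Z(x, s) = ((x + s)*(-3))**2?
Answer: sqrt(638722) ≈ 799.20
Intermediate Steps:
Z(x, s) = (-3*s - 3*x)**2 (Z(x, s) = ((s + x)*(-3))**2 = (-3*s - 3*x)**2)
sqrt(Z(-206, -63) + (-23047 + 10520)) = sqrt(9*(-63 - 206)**2 + (-23047 + 10520)) = sqrt(9*(-269)**2 - 12527) = sqrt(9*72361 - 12527) = sqrt(651249 - 12527) = sqrt(638722)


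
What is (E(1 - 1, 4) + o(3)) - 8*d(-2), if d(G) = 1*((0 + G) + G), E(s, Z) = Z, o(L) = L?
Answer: 39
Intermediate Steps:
d(G) = 2*G (d(G) = 1*(G + G) = 1*(2*G) = 2*G)
(E(1 - 1, 4) + o(3)) - 8*d(-2) = (4 + 3) - 16*(-2) = 7 - 8*(-4) = 7 + 32 = 39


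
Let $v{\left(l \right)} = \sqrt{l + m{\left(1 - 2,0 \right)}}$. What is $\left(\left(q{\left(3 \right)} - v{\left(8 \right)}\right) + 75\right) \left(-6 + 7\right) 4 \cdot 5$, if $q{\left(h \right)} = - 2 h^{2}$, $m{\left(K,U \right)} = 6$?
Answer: $1140 - 20 \sqrt{14} \approx 1065.2$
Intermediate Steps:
$v{\left(l \right)} = \sqrt{6 + l}$ ($v{\left(l \right)} = \sqrt{l + 6} = \sqrt{6 + l}$)
$\left(\left(q{\left(3 \right)} - v{\left(8 \right)}\right) + 75\right) \left(-6 + 7\right) 4 \cdot 5 = \left(\left(- 2 \cdot 3^{2} - \sqrt{6 + 8}\right) + 75\right) \left(-6 + 7\right) 4 \cdot 5 = \left(\left(\left(-2\right) 9 - \sqrt{14}\right) + 75\right) 1 \cdot 20 = \left(\left(-18 - \sqrt{14}\right) + 75\right) 20 = \left(57 - \sqrt{14}\right) 20 = 1140 - 20 \sqrt{14}$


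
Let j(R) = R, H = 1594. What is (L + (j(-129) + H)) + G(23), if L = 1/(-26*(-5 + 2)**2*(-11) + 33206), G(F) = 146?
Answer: 57641581/35780 ≈ 1611.0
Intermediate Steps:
L = 1/35780 (L = 1/(-26*(-3)**2*(-11) + 33206) = 1/(-26*9*(-11) + 33206) = 1/(-234*(-11) + 33206) = 1/(2574 + 33206) = 1/35780 ≈ 2.7949e-5)
(L + (j(-129) + H)) + G(23) = (1/35780 + (-129 + 1594)) + 146 = (1/35780 + 1465) + 146 = 52417701/35780 + 146 = 57641581/35780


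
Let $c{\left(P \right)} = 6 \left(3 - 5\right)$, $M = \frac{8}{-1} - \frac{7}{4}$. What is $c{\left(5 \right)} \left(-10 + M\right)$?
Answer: $237$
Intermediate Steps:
$M = - \frac{39}{4}$ ($M = 8 \left(-1\right) - \frac{7}{4} = -8 - \frac{7}{4} = - \frac{39}{4} \approx -9.75$)
$c{\left(P \right)} = -12$ ($c{\left(P \right)} = 6 \left(-2\right) = -12$)
$c{\left(5 \right)} \left(-10 + M\right) = - 12 \left(-10 - \frac{39}{4}\right) = \left(-12\right) \left(- \frac{79}{4}\right) = 237$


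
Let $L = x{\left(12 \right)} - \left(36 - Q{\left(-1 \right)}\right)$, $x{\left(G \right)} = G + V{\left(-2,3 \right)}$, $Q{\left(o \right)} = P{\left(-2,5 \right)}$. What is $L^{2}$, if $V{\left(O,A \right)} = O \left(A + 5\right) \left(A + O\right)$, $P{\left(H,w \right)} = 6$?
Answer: $1156$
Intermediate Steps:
$Q{\left(o \right)} = 6$
$V{\left(O,A \right)} = O \left(5 + A\right) \left(A + O\right)$
$x{\left(G \right)} = -16 + G$ ($x{\left(G \right)} = G - 2 \left(3^{2} + 5 \cdot 3 + 5 \left(-2\right) + 3 \left(-2\right)\right) = G - 2 \left(9 + 15 - 10 - 6\right) = G - 16 = -16 + G$)
$L = -34$ ($L = \left(-16 + 12\right) - \left(36 - 6\right) = -4 - \left(36 - 6\right) = -4 - 30 = -34$)
$L^{2} = \left(-34\right)^{2} = 1156$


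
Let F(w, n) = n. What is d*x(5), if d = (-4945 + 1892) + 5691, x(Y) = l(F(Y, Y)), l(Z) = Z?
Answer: 13190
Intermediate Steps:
x(Y) = Y
d = 2638 (d = -3053 + 5691 = 2638)
d*x(5) = 2638*5 = 13190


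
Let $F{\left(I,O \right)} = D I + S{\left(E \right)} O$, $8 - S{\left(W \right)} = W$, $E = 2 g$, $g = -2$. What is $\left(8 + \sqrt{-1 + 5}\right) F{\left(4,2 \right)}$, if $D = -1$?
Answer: $200$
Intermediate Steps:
$E = -4$ ($E = 2 \left(-2\right) = -4$)
$S{\left(W \right)} = 8 - W$
$F{\left(I,O \right)} = - I + 12 O$ ($F{\left(I,O \right)} = - I + \left(8 - -4\right) O = - I + \left(8 + 4\right) O = - I + 12 O$)
$\left(8 + \sqrt{-1 + 5}\right) F{\left(4,2 \right)} = \left(8 + \sqrt{-1 + 5}\right) \left(\left(-1\right) 4 + 12 \cdot 2\right) = \left(8 + \sqrt{4}\right) \left(-4 + 24\right) = \left(8 + 2\right) 20 = 10 \cdot 20 = 200$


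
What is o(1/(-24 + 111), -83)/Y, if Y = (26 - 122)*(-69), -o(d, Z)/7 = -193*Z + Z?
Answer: -1162/69 ≈ -16.841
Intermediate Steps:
o(d, Z) = 1344*Z (o(d, Z) = -7*(-193*Z + Z) = -(-1344)*Z = 1344*Z)
Y = 6624 (Y = -96*(-69) = 6624)
o(1/(-24 + 111), -83)/Y = (1344*(-83))/6624 = -111552*1/6624 = -1162/69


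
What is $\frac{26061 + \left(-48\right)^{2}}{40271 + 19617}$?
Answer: $\frac{28365}{59888} \approx 0.47363$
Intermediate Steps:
$\frac{26061 + \left(-48\right)^{2}}{40271 + 19617} = \frac{26061 + 2304}{59888} = 28365 \cdot \frac{1}{59888} = \frac{28365}{59888}$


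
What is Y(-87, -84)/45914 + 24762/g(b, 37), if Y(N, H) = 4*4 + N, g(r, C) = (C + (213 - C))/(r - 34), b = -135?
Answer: -64046637405/3259894 ≈ -19647.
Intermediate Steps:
g(r, C) = 213/(-34 + r)
Y(N, H) = 16 + N
Y(-87, -84)/45914 + 24762/g(b, 37) = (16 - 87)/45914 + 24762/((213/(-34 - 135))) = -71*1/45914 + 24762/((213/(-169))) = -71/45914 + 24762/((213*(-1/169))) = -71/45914 + 24762/(-213/169) = -71/45914 + 24762*(-169/213) = -71/45914 - 1394926/71 = -64046637405/3259894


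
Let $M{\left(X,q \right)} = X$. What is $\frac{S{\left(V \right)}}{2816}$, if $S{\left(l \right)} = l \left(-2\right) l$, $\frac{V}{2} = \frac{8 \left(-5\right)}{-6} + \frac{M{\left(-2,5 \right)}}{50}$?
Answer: $- \frac{247009}{1980000} \approx -0.12475$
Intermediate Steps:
$V = \frac{994}{75}$ ($V = 2 \left(\frac{8 \left(-5\right)}{-6} - \frac{2}{50}\right) = 2 \left(\left(-40\right) \left(- \frac{1}{6}\right) - \frac{1}{25}\right) = 2 \left(\frac{20}{3} - \frac{1}{25}\right) = 2 \cdot \frac{497}{75} = \frac{994}{75} \approx 13.253$)
$S{\left(l \right)} = - 2 l^{2}$ ($S{\left(l \right)} = - 2 l l = - 2 l^{2}$)
$\frac{S{\left(V \right)}}{2816} = \frac{\left(-2\right) \left(\frac{994}{75}\right)^{2}}{2816} = \left(-2\right) \frac{988036}{5625} \cdot \frac{1}{2816} = \left(- \frac{1976072}{5625}\right) \frac{1}{2816} = - \frac{247009}{1980000}$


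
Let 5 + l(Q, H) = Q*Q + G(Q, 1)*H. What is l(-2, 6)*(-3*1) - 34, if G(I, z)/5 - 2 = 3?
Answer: -481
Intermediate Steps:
G(I, z) = 25 (G(I, z) = 10 + 5*3 = 10 + 15 = 25)
l(Q, H) = -5 + Q² + 25*H (l(Q, H) = -5 + (Q*Q + 25*H) = -5 + (Q² + 25*H) = -5 + Q² + 25*H)
l(-2, 6)*(-3*1) - 34 = (-5 + (-2)² + 25*6)*(-3*1) - 34 = (-5 + 4 + 150)*(-3) - 34 = 149*(-3) - 34 = -447 - 34 = -481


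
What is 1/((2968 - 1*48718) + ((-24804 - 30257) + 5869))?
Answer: -1/94942 ≈ -1.0533e-5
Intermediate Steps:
1/((2968 - 1*48718) + ((-24804 - 30257) + 5869)) = 1/((2968 - 48718) + (-55061 + 5869)) = 1/(-45750 - 49192) = 1/(-94942) = -1/94942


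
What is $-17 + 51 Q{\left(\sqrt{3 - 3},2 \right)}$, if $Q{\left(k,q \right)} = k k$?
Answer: $-17$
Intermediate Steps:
$Q{\left(k,q \right)} = k^{2}$
$-17 + 51 Q{\left(\sqrt{3 - 3},2 \right)} = -17 + 51 \left(\sqrt{3 - 3}\right)^{2} = -17 + 51 \left(\sqrt{0}\right)^{2} = -17 + 51 \cdot 0^{2} = -17 + 51 \cdot 0 = -17 + 0 = -17$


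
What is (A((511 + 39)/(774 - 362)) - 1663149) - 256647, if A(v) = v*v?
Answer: -81468387431/42436 ≈ -1.9198e+6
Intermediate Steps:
A(v) = v**2
(A((511 + 39)/(774 - 362)) - 1663149) - 256647 = (((511 + 39)/(774 - 362))**2 - 1663149) - 256647 = ((550/412)**2 - 1663149) - 256647 = ((550*(1/412))**2 - 1663149) - 256647 = ((275/206)**2 - 1663149) - 256647 = (75625/42436 - 1663149) - 256647 = -70577315339/42436 - 256647 = -81468387431/42436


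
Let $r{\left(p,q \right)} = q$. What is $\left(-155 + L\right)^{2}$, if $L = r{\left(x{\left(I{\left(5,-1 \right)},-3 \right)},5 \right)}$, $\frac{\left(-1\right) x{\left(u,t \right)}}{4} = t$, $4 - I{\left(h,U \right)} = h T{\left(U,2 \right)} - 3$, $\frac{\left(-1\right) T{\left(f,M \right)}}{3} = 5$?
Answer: $22500$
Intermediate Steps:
$T{\left(f,M \right)} = -15$ ($T{\left(f,M \right)} = \left(-3\right) 5 = -15$)
$I{\left(h,U \right)} = 7 + 15 h$ ($I{\left(h,U \right)} = 4 - \left(h \left(-15\right) - 3\right) = 4 - \left(- 15 h - 3\right) = 4 - \left(-3 - 15 h\right) = 4 + \left(3 + 15 h\right) = 7 + 15 h$)
$x{\left(u,t \right)} = - 4 t$
$L = 5$
$\left(-155 + L\right)^{2} = \left(-155 + 5\right)^{2} = \left(-150\right)^{2} = 22500$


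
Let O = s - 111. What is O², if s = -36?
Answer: 21609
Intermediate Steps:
O = -147 (O = -36 - 111 = -147)
O² = (-147)² = 21609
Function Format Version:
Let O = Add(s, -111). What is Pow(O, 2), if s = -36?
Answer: 21609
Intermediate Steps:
O = -147 (O = Add(-36, -111) = -147)
Pow(O, 2) = Pow(-147, 2) = 21609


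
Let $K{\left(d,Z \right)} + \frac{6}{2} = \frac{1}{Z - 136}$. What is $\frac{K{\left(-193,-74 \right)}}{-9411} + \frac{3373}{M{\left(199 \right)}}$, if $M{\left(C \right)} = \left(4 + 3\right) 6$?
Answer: $\frac{11336939}{141165} \approx 80.31$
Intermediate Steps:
$K{\left(d,Z \right)} = -3 + \frac{1}{-136 + Z}$ ($K{\left(d,Z \right)} = -3 + \frac{1}{Z - 136} = -3 + \frac{1}{-136 + Z}$)
$M{\left(C \right)} = 42$ ($M{\left(C \right)} = 7 \cdot 6 = 42$)
$\frac{K{\left(-193,-74 \right)}}{-9411} + \frac{3373}{M{\left(199 \right)}} = \frac{\frac{1}{-136 - 74} \left(409 - -222\right)}{-9411} + \frac{3373}{42} = \frac{409 + 222}{-210} \left(- \frac{1}{9411}\right) + 3373 \cdot \frac{1}{42} = \left(- \frac{1}{210}\right) 631 \left(- \frac{1}{9411}\right) + \frac{3373}{42} = \left(- \frac{631}{210}\right) \left(- \frac{1}{9411}\right) + \frac{3373}{42} = \frac{631}{1976310} + \frac{3373}{42} = \frac{11336939}{141165}$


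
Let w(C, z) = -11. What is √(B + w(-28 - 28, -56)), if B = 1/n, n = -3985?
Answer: 2*I*√43671615/3985 ≈ 3.3167*I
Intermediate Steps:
B = -1/3985 (B = 1/(-3985) = -1/3985 ≈ -0.00025094)
√(B + w(-28 - 28, -56)) = √(-1/3985 - 11) = √(-43836/3985) = 2*I*√43671615/3985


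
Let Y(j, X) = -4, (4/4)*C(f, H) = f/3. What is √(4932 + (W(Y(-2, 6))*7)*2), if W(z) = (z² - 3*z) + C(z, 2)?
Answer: 2*√11937/3 ≈ 72.838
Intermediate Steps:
C(f, H) = f/3
W(z) = z² - 8*z/3 (W(z) = (z² - 3*z) + z/3 = z² - 8*z/3)
√(4932 + (W(Y(-2, 6))*7)*2) = √(4932 + (((⅓)*(-4)*(-8 + 3*(-4)))*7)*2) = √(4932 + (((⅓)*(-4)*(-8 - 12))*7)*2) = √(4932 + (((⅓)*(-4)*(-20))*7)*2) = √(4932 + ((80/3)*7)*2) = √(4932 + (560/3)*2) = √(4932 + 1120/3) = √(15916/3) = 2*√11937/3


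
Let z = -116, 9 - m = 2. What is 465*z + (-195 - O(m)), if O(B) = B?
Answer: -54142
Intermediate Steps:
m = 7 (m = 9 - 1*2 = 9 - 2 = 7)
465*z + (-195 - O(m)) = 465*(-116) + (-195 - 1*7) = -53940 + (-195 - 7) = -53940 - 202 = -54142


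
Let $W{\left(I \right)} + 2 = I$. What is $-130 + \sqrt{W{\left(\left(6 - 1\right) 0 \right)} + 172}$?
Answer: $-130 + \sqrt{170} \approx -116.96$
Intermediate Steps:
$W{\left(I \right)} = -2 + I$
$-130 + \sqrt{W{\left(\left(6 - 1\right) 0 \right)} + 172} = -130 + \sqrt{\left(-2 + \left(6 - 1\right) 0\right) + 172} = -130 + \sqrt{\left(-2 + 5 \cdot 0\right) + 172} = -130 + \sqrt{\left(-2 + 0\right) + 172} = -130 + \sqrt{-2 + 172} = -130 + \sqrt{170}$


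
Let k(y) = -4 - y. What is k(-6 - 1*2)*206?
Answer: 824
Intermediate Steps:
k(-6 - 1*2)*206 = (-4 - (-6 - 1*2))*206 = (-4 - (-6 - 2))*206 = (-4 - 1*(-8))*206 = (-4 + 8)*206 = 4*206 = 824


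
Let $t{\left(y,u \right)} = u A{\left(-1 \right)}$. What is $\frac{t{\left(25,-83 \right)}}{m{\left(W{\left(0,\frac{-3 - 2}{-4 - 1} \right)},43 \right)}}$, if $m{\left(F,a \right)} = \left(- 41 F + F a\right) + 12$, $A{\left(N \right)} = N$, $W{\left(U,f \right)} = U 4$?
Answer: $\frac{83}{12} \approx 6.9167$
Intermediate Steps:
$W{\left(U,f \right)} = 4 U$
$t{\left(y,u \right)} = - u$ ($t{\left(y,u \right)} = u \left(-1\right) = - u$)
$m{\left(F,a \right)} = 12 - 41 F + F a$
$\frac{t{\left(25,-83 \right)}}{m{\left(W{\left(0,\frac{-3 - 2}{-4 - 1} \right)},43 \right)}} = \frac{\left(-1\right) \left(-83\right)}{12 - 41 \cdot 4 \cdot 0 + 4 \cdot 0 \cdot 43} = \frac{83}{12 - 0 + 0 \cdot 43} = \frac{83}{12 + 0 + 0} = \frac{83}{12}$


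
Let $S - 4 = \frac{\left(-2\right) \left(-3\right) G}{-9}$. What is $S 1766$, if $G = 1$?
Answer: $\frac{17660}{3} \approx 5886.7$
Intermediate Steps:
$S = \frac{10}{3}$ ($S = 4 + \frac{\left(-2\right) \left(-3\right) 1}{-9} = 4 + 6 \cdot 1 \left(- \frac{1}{9}\right) = 4 + 6 \left(- \frac{1}{9}\right) = 4 - \frac{2}{3} = \frac{10}{3} \approx 3.3333$)
$S 1766 = \frac{10}{3} \cdot 1766 = \frac{17660}{3}$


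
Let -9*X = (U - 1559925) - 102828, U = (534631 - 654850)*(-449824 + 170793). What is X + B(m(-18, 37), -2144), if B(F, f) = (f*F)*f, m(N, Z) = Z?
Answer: -10670817316/3 ≈ -3.5569e+9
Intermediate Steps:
U = 33544827789 (U = -120219*(-279031) = 33544827789)
B(F, f) = F*f**2 (B(F, f) = (F*f)*f = F*f**2)
X = -11181055012/3 (X = -((33544827789 - 1559925) - 102828)/9 = -(33543267864 - 102828)/9 = -1/9*33543165036 = -11181055012/3 ≈ -3.7270e+9)
X + B(m(-18, 37), -2144) = -11181055012/3 + 37*(-2144)**2 = -11181055012/3 + 37*4596736 = -11181055012/3 + 170079232 = -10670817316/3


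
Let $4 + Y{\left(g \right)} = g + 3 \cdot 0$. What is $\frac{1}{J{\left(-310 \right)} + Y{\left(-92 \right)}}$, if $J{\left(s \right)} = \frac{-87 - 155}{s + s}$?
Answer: $- \frac{310}{29639} \approx -0.010459$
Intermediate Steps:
$Y{\left(g \right)} = -4 + g$ ($Y{\left(g \right)} = -4 + \left(g + 3 \cdot 0\right) = -4 + \left(g + 0\right) = -4 + g$)
$J{\left(s \right)} = - \frac{121}{s}$ ($J{\left(s \right)} = - \frac{242}{2 s} = - 242 \frac{1}{2 s} = - \frac{121}{s}$)
$\frac{1}{J{\left(-310 \right)} + Y{\left(-92 \right)}} = \frac{1}{- \frac{121}{-310} - 96} = \frac{1}{\left(-121\right) \left(- \frac{1}{310}\right) - 96} = \frac{1}{\frac{121}{310} - 96} = \frac{1}{- \frac{29639}{310}} = - \frac{310}{29639}$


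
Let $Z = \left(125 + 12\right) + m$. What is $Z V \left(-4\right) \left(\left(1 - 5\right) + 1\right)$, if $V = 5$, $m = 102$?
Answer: $14340$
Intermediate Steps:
$Z = 239$ ($Z = \left(125 + 12\right) + 102 = 137 + 102 = 239$)
$Z V \left(-4\right) \left(\left(1 - 5\right) + 1\right) = 239 \cdot 5 \left(-4\right) \left(\left(1 - 5\right) + 1\right) = 239 \left(- 20 \left(-4 + 1\right)\right) = 239 \left(\left(-20\right) \left(-3\right)\right) = 239 \cdot 60 = 14340$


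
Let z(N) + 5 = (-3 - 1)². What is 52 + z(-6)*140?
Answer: 1592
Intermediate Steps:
z(N) = 11 (z(N) = -5 + (-3 - 1)² = -5 + (-4)² = -5 + 16 = 11)
52 + z(-6)*140 = 52 + 11*140 = 52 + 1540 = 1592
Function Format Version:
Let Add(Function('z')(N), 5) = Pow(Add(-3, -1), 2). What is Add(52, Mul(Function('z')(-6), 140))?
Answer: 1592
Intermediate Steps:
Function('z')(N) = 11 (Function('z')(N) = Add(-5, Pow(Add(-3, -1), 2)) = Add(-5, Pow(-4, 2)) = Add(-5, 16) = 11)
Add(52, Mul(Function('z')(-6), 140)) = Add(52, Mul(11, 140)) = Add(52, 1540) = 1592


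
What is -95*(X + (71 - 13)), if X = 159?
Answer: -20615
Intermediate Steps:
-95*(X + (71 - 13)) = -95*(159 + (71 - 13)) = -95*(159 + 58) = -95*217 = -20615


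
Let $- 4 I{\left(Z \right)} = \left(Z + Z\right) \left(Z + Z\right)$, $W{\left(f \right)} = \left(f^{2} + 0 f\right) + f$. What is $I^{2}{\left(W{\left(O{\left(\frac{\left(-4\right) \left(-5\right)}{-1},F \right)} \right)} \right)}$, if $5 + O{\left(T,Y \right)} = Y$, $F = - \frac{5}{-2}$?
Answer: $\frac{50625}{256} \approx 197.75$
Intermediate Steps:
$F = \frac{5}{2}$ ($F = \left(-5\right) \left(- \frac{1}{2}\right) = \frac{5}{2} \approx 2.5$)
$O{\left(T,Y \right)} = -5 + Y$
$W{\left(f \right)} = f + f^{2}$ ($W{\left(f \right)} = \left(f^{2} + 0\right) + f = f^{2} + f = f + f^{2}$)
$I{\left(Z \right)} = - Z^{2}$ ($I{\left(Z \right)} = - \frac{\left(Z + Z\right) \left(Z + Z\right)}{4} = - \frac{2 Z 2 Z}{4} = - \frac{4 Z^{2}}{4} = - Z^{2}$)
$I^{2}{\left(W{\left(O{\left(\frac{\left(-4\right) \left(-5\right)}{-1},F \right)} \right)} \right)} = \left(- \left(\left(-5 + \frac{5}{2}\right) \left(1 + \left(-5 + \frac{5}{2}\right)\right)\right)^{2}\right)^{2} = \left(- \left(- \frac{5 \left(1 - \frac{5}{2}\right)}{2}\right)^{2}\right)^{2} = \left(- \left(\left(- \frac{5}{2}\right) \left(- \frac{3}{2}\right)\right)^{2}\right)^{2} = \left(- \left(\frac{15}{4}\right)^{2}\right)^{2} = \left(\left(-1\right) \frac{225}{16}\right)^{2} = \left(- \frac{225}{16}\right)^{2} = \frac{50625}{256}$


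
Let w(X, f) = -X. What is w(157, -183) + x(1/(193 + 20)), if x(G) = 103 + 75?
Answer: 21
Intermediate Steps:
x(G) = 178
w(157, -183) + x(1/(193 + 20)) = -1*157 + 178 = -157 + 178 = 21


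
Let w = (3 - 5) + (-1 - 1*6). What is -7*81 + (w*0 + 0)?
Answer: -567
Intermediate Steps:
w = -9 (w = -2 + (-1 - 6) = -2 - 7 = -9)
-7*81 + (w*0 + 0) = -7*81 + (-9*0 + 0) = -567 + (0 + 0) = -567 + 0 = -567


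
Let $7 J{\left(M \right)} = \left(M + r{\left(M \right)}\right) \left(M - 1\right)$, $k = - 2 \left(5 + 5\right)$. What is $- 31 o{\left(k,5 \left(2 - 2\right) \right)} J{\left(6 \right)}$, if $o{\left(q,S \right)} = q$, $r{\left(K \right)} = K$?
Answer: $\frac{37200}{7} \approx 5314.3$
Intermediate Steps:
$k = -20$ ($k = \left(-2\right) 10 = -20$)
$J{\left(M \right)} = \frac{2 M \left(-1 + M\right)}{7}$ ($J{\left(M \right)} = \frac{\left(M + M\right) \left(M - 1\right)}{7} = \frac{2 M \left(-1 + M\right)}{7}$)
$- 31 o{\left(k,5 \left(2 - 2\right) \right)} J{\left(6 \right)} = \left(-31\right) \left(-20\right) \frac{2}{7} \cdot 6 \left(-1 + 6\right) = 620 \cdot \frac{2}{7} \cdot 6 \cdot 5 = 620 \cdot \frac{60}{7} = \frac{37200}{7}$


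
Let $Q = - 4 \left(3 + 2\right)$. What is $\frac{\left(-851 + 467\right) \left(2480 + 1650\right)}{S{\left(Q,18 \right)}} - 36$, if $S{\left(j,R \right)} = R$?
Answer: $- \frac{264428}{3} \approx -88143.0$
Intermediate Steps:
$Q = -20$ ($Q = \left(-4\right) 5 = -20$)
$\frac{\left(-851 + 467\right) \left(2480 + 1650\right)}{S{\left(Q,18 \right)}} - 36 = \frac{\left(-851 + 467\right) \left(2480 + 1650\right)}{18} - 36 = \left(-384\right) 4130 \cdot \frac{1}{18} - 36 = \left(-1585920\right) \frac{1}{18} - 36 = - \frac{264320}{3} - 36 = - \frac{264428}{3}$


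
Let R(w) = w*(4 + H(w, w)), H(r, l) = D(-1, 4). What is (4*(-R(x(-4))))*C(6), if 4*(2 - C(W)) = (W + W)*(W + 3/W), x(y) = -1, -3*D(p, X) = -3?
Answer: -350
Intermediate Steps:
D(p, X) = 1 (D(p, X) = -⅓*(-3) = 1)
H(r, l) = 1
R(w) = 5*w (R(w) = w*(4 + 1) = w*5 = 5*w)
C(W) = 2 - W*(W + 3/W)/2 (C(W) = 2 - (W + W)*(W + 3/W)/4 = 2 - 2*W*(W + 3/W)/4 = 2 - W*(W + 3/W)/2)
(4*(-R(x(-4))))*C(6) = (4*(-5*(-1)))*(½ - ½*6²) = (4*(-1*(-5)))*(½ - ½*36) = (4*5)*(½ - 18) = 20*(-35/2) = -350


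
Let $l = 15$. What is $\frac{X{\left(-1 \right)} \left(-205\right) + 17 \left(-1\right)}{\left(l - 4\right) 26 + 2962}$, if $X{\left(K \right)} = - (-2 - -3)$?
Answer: $\frac{47}{812} \approx 0.057882$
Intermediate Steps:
$X{\left(K \right)} = -1$ ($X{\left(K \right)} = - (-2 + 3) = \left(-1\right) 1 = -1$)
$\frac{X{\left(-1 \right)} \left(-205\right) + 17 \left(-1\right)}{\left(l - 4\right) 26 + 2962} = \frac{\left(-1\right) \left(-205\right) + 17 \left(-1\right)}{\left(15 - 4\right) 26 + 2962} = \frac{205 - 17}{11 \cdot 26 + 2962} = \frac{188}{286 + 2962} = \frac{188}{3248} = 188 \cdot \frac{1}{3248} = \frac{47}{812}$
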